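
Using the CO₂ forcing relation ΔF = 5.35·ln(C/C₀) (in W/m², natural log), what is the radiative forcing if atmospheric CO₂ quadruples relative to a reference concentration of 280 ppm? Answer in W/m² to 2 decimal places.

ΔF = 7.42 W/m²

ΔF = 5.35 × ln(4) = 5.35 × 1.38629 = 7.4167 W/m².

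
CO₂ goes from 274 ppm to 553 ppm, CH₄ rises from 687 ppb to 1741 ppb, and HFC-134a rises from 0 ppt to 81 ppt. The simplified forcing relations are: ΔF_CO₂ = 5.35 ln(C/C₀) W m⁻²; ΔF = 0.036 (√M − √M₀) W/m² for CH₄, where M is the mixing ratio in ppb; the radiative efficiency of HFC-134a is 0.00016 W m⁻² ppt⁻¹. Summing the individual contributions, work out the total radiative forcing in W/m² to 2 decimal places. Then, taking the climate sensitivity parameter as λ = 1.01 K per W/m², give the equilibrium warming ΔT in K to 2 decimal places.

CO₂: 5.35 × ln(553/274) = 5.35 × ln(2.01825) = 5.35 × 0.70223 = 3.7569 W/m².
CH₄: 0.036 × (√1741 − √687) = 0.036 × (41.7253 − 26.2107) = 0.036 × 15.5146 = 0.5585 W/m².
HFC-134a: ΔF = 0.00016 × (81 − 0) = 0.00016 × 81 = 0.0130 W/m².
Total ΔF = 3.7569 + 0.5585 + 0.0130 = 4.3284 W/m².
ΔT = λ ΔF = 1.01 × 4.33 = 4.3733 K.

ΔF = 4.33 W/m²; ΔT = 4.37 K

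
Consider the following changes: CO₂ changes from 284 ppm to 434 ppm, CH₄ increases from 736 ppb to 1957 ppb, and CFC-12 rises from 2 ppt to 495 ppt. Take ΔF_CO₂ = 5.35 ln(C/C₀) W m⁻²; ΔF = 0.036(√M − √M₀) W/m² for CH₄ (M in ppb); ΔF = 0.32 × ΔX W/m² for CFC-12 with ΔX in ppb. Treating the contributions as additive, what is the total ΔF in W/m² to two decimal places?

CO₂: 5.35 × ln(434/284) = 5.35 × ln(1.52817) = 5.35 × 0.42407 = 2.2688 W/m².
CH₄: 0.036 × (√1957 − √736) = 0.036 × (44.2380 − 27.1293) = 0.036 × 17.1087 = 0.6159 W/m².
CFC-12: Δ = 495 − 2 = 493 ppt = 0.493 ppb; ΔF = 0.32 × 0.493 = 0.1578 W/m².
Total ΔF = 2.2688 + 0.6159 + 0.1578 = 3.0425 W/m².

ΔF = 3.04 W/m²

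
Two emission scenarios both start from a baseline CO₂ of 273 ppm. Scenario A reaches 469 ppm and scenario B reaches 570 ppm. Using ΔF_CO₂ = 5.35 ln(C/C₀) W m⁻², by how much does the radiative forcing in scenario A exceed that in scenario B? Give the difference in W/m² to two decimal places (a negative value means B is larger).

ΔF_A = 5.35 ln(469/273) = 5.35 × 0.54113 = 2.8950 W/m².
ΔF_B = 5.35 ln(570/273) = 5.35 × 0.73616 = 3.9385 W/m².
Difference: 2.8950 − 3.9385 = -1.0435 W/m².

ΔF_A − ΔF_B = -1.04 W/m²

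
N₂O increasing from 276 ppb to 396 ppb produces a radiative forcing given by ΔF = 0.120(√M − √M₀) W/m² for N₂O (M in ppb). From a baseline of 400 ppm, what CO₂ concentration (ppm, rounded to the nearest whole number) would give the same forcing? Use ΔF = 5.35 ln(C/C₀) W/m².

C ≈ 431 ppm

N₂O forcing: 0.120 × (√396 − √276) = 0.120 × (19.8997 − 16.6132) = 0.120 × 3.2865 = 0.39438 W/m².
Set 5.35 ln(C/400) = 0.39438: ln(C/400) = 0.39438/5.35 = 0.07372, so C = 400 × e^0.07372 = 400 × 1.07651 = 430.60 ppm.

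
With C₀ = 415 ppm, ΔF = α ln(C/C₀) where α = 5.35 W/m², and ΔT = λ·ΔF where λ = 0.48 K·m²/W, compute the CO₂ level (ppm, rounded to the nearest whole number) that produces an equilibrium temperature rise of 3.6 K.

Required forcing: ΔF = ΔT/λ = 3.6/0.48 = 7.5000 W/m².
Then ln(C/415) = ΔF/5.35 = 7.5000/5.35 = 1.40187.
So C = 415 × e^1.40187 = 415 × 4.06279 = 1686.06 ppm.

C ≈ 1686 ppm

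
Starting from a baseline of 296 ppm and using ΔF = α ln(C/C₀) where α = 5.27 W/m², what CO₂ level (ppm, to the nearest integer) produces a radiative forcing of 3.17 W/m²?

C ≈ 540 ppm

Set 5.27 ln(C/296) = 3.17, so ln(C/296) = 3.17/5.27 = 0.60152.
Then C/296 = e^0.60152 = 1.82489, giving C = 296 × 1.82489 = 540.17 ppm.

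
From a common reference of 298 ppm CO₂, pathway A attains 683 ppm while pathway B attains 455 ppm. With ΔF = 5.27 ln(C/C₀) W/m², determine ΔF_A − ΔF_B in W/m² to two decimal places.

ΔF_A − ΔF_B = 2.14 W/m²

ΔF_A = 5.27 ln(683/298) = 5.27 × 0.82940 = 4.3709 W/m².
ΔF_B = 5.27 ln(455/298) = 5.27 × 0.42320 = 2.2303 W/m².
Difference: 4.3709 − 2.2303 = 2.1406 W/m².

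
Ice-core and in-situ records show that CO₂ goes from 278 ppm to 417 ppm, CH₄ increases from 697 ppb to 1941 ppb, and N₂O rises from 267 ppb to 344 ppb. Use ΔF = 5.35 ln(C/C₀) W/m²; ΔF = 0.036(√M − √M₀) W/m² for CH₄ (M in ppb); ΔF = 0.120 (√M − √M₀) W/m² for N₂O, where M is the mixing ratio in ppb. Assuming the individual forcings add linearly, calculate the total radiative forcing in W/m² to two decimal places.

ΔF = 3.07 W/m²

CO₂: 5.35 × ln(417/278) = 5.35 × ln(1.50000) = 5.35 × 0.40547 = 2.1693 W/m².
CH₄: 0.036 × (√1941 − √697) = 0.036 × (44.0568 − 26.4008) = 0.036 × 17.6560 = 0.6356 W/m².
N₂O: 0.120 × (√344 − √267) = 0.120 × (18.5472 − 16.3401) = 0.120 × 2.2071 = 0.2649 W/m².
Total ΔF = 2.1693 + 0.6356 + 0.2649 = 3.0698 W/m².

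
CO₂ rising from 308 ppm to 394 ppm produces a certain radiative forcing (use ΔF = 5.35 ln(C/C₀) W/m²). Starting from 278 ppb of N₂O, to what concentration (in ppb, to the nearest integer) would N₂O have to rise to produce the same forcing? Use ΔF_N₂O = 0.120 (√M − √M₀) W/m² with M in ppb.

CO₂ forcing: 5.35 × ln(394/308) = 5.35 × 0.246251 = 1.31744 W/m².
Set 0.120(√M − √278) = 1.31744: √M = 1.31744/0.120 + √278 = 10.9787 + 16.6733 = 27.6520.
M = (27.6520)² = 764.63 ppb.

M ≈ 765 ppb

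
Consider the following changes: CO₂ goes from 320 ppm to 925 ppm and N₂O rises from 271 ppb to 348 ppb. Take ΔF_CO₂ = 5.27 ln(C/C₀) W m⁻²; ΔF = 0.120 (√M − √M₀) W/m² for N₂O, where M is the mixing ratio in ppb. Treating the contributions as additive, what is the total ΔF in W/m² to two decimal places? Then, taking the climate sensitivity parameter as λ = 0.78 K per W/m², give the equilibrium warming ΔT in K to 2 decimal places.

CO₂: 5.27 × ln(925/320) = 5.27 × ln(2.89063) = 5.27 × 1.06147 = 5.5939 W/m².
N₂O: 0.120 × (√348 − √271) = 0.120 × (18.6548 − 16.4621) = 0.120 × 2.1927 = 0.2631 W/m².
Total ΔF = 5.5939 + 0.2631 = 5.8570 W/m².
ΔT = λ ΔF = 0.78 × 5.86 = 4.5708 K.

ΔF = 5.86 W/m²; ΔT = 4.57 K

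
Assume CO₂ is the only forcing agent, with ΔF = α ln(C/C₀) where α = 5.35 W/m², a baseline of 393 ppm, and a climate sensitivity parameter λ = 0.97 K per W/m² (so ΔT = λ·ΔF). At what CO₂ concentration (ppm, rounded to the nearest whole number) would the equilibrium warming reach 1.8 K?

C ≈ 556 ppm

Required forcing: ΔF = ΔT/λ = 1.8/0.97 = 1.8557 W/m².
Then ln(C/393) = ΔF/5.35 = 1.8557/5.35 = 0.34686.
So C = 393 × e^0.34686 = 393 × 1.41462 = 555.95 ppm.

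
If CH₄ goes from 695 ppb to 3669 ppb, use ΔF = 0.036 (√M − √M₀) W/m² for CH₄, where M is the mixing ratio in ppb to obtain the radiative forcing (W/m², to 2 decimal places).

CH₄: 0.036 × (√3669 − √695) = 0.036 × (60.5723 − 26.3629) = 0.036 × 34.2094 = 1.2315 W/m².

ΔF = 1.23 W/m²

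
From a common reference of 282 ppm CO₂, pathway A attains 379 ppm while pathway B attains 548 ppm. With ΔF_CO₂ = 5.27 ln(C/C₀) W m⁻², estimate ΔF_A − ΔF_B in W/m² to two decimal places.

ΔF_A = 5.27 ln(379/282) = 5.27 × 0.29563 = 1.5580 W/m².
ΔF_B = 5.27 ln(548/282) = 5.27 × 0.66437 = 3.5012 W/m².
Difference: 1.5580 − 3.5012 = -1.9432 W/m².

ΔF_A − ΔF_B = -1.94 W/m²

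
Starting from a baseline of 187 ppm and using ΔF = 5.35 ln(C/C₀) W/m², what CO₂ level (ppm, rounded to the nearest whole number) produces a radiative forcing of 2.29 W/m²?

Set 5.35 ln(C/187) = 2.29, so ln(C/187) = 2.29/5.35 = 0.42804.
Then C/187 = e^0.42804 = 1.53425, giving C = 187 × 1.53425 = 286.90 ppm.

C ≈ 287 ppm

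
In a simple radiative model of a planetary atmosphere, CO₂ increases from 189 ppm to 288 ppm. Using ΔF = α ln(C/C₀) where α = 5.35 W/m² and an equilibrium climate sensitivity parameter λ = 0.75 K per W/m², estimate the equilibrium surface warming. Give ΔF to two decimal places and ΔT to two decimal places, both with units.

CO₂: 5.35 × ln(288/189) = 5.35 × ln(1.52381) = 5.35 × 0.42121 = 2.2535 W/m².
ΔT = λ ΔF = 0.75 × 2.25 = 1.6875 K.

ΔF = 2.25 W/m²; ΔT = 1.69 K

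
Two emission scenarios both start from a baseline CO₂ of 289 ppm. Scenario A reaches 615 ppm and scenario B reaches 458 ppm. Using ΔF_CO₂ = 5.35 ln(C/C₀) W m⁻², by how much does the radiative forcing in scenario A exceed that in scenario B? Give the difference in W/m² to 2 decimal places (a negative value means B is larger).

ΔF_A − ΔF_B = 1.58 W/m²

ΔF_A = 5.35 ln(615/289) = 5.35 × 0.75520 = 4.0403 W/m².
ΔF_B = 5.35 ln(458/289) = 5.35 × 0.46044 = 2.4634 W/m².
Difference: 4.0403 − 2.4634 = 1.5769 W/m².
(Equivalently, ΔF_A − ΔF_B = 5.35 ln(615/458) = 5.35 × 0.29475 = 1.5769 W/m².)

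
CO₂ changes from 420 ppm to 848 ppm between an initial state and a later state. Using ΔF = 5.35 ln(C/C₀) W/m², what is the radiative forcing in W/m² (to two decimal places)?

ΔF = 3.76 W/m²

CO₂ absorption bands are partially saturated, so forcing scales with the logarithm of the concentration ratio.
CO₂: 5.35 × ln(848/420) = 5.35 × ln(2.01905) = 5.35 × 0.70263 = 3.7591 W/m².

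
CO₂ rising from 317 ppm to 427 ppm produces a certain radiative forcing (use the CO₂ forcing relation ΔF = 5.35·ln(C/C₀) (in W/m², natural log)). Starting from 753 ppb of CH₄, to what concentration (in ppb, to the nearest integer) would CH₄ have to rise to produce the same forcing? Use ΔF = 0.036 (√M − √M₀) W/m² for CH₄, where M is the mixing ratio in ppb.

CO₂ forcing: 5.35 × ln(427/317) = 5.35 × 0.297882 = 1.59367 W/m².
Set 0.036(√M − √753) = 1.59367: √M = 1.59367/0.036 + √753 = 44.2686 + 27.4408 = 71.7094.
M = (71.7094)² = 5142.24 ppb.

M ≈ 5142 ppb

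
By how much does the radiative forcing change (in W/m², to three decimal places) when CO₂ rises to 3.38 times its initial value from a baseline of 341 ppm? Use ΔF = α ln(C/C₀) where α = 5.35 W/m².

ΔF = 6.516 W/m²

ΔF = 5.35 × ln(3.38) = 5.35 × 1.21788 = 6.5157 W/m².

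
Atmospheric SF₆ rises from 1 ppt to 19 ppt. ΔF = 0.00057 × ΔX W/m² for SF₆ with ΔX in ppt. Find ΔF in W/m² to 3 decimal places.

ΔF = 0.010 W/m²

SF₆: ΔF = 0.00057 × (19 − 1) = 0.00057 × 18 = 0.0103 W/m².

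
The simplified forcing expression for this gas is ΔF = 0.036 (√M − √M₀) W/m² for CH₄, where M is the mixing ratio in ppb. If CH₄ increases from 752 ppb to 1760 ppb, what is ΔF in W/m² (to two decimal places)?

CH₄: 0.036 × (√1760 − √752) = 0.036 × (41.9524 − 27.4226) = 0.036 × 14.5298 = 0.5231 W/m².

ΔF = 0.52 W/m²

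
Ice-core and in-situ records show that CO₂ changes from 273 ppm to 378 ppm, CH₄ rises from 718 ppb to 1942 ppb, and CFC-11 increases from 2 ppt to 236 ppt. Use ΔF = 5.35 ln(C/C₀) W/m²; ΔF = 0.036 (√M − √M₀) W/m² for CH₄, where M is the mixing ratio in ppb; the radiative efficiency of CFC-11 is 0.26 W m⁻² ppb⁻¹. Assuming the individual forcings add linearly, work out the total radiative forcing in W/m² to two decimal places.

ΔF = 2.42 W/m²

CO₂: 5.35 × ln(378/273) = 5.35 × ln(1.38462) = 5.35 × 0.32543 = 1.7411 W/m².
CH₄: 0.036 × (√1942 − √718) = 0.036 × (44.0681 − 26.7955) = 0.036 × 17.2726 = 0.6218 W/m².
CFC-11: Δ = 236 − 2 = 234 ppt = 0.234 ppb; ΔF = 0.26 × 0.234 = 0.0608 W/m².
Total ΔF = 1.7411 + 0.6218 + 0.0608 = 2.4237 W/m².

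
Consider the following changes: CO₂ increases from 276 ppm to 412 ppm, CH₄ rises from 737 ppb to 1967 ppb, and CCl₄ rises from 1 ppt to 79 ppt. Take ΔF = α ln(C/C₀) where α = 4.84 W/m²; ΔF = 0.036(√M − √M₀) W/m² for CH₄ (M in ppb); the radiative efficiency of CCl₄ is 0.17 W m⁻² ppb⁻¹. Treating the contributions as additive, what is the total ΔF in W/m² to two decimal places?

ΔF = 2.57 W/m²

CO₂: 4.84 × ln(412/276) = 4.84 × ln(1.49275) = 4.84 × 0.40062 = 1.9390 W/m².
CH₄: 0.036 × (√1967 − √737) = 0.036 × (44.3509 − 27.1477) = 0.036 × 17.2032 = 0.6193 W/m².
CCl₄: Δ = 79 − 1 = 78 ppt = 0.078 ppb; ΔF = 0.17 × 0.078 = 0.0133 W/m².
Total ΔF = 1.9390 + 0.6193 + 0.0133 = 2.5716 W/m².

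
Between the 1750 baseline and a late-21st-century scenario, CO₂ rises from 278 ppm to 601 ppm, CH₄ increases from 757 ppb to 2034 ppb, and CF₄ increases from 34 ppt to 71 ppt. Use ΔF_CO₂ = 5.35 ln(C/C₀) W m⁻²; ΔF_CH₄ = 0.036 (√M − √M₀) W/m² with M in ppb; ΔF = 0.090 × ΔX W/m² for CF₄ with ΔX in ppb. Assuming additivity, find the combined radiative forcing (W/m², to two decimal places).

CO₂: 5.35 × ln(601/278) = 5.35 × ln(2.16187) = 5.35 × 0.77097 = 4.1247 W/m².
CH₄: 0.036 × (√2034 − √757) = 0.036 × (45.0999 − 27.5136) = 0.036 × 17.5863 = 0.6331 W/m².
CF₄: Δ = 71 − 34 = 37 ppt = 0.037 ppb; ΔF = 0.090 × 0.037 = 0.0033 W/m².
Total ΔF = 4.1247 + 0.6331 + 0.0033 = 4.7611 W/m².

ΔF = 4.76 W/m²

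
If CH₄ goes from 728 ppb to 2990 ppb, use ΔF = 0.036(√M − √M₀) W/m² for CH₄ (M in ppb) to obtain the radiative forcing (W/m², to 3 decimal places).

ΔF = 0.997 W/m²

CH₄: 0.036 × (√2990 − √728) = 0.036 × (54.6809 − 26.9815) = 0.036 × 27.6994 = 0.9972 W/m².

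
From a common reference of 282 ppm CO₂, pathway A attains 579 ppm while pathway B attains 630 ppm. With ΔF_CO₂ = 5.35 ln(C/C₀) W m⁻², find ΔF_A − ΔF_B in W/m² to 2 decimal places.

ΔF_A − ΔF_B = -0.45 W/m²

ΔF_A = 5.35 ln(579/282) = 5.35 × 0.71940 = 3.8488 W/m².
ΔF_B = 5.35 ln(630/282) = 5.35 × 0.80381 = 4.3004 W/m².
Difference: 3.8488 − 4.3004 = -0.4516 W/m².
(Equivalently, ΔF_A − ΔF_B = 5.35 ln(579/630) = 5.35 × -0.08442 = -0.4516 W/m².)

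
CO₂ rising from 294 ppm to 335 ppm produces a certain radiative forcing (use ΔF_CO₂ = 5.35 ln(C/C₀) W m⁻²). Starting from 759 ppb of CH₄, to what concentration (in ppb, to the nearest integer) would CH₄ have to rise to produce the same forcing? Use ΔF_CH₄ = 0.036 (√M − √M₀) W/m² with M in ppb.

CO₂ forcing: 5.35 × ln(335/294) = 5.35 × 0.130551 = 0.69845 W/m².
Set 0.036(√M − √759) = 0.69845: √M = 0.69845/0.036 + √759 = 19.4014 + 27.5500 = 46.9514.
M = (46.9514)² = 2204.43 ppb.

M ≈ 2204 ppb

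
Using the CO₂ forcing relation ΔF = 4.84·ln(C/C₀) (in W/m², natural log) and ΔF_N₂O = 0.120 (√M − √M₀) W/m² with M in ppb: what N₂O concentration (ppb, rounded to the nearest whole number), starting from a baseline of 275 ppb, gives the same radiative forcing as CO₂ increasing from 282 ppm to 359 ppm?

CO₂ forcing: 4.84 × ln(359/282) = 4.84 × 0.241415 = 1.16845 W/m².
Set 0.120(√M − √275) = 1.16845: √M = 1.16845/0.120 + √275 = 9.7371 + 16.5831 = 26.3202.
M = (26.3202)² = 692.75 ppb.

M ≈ 693 ppb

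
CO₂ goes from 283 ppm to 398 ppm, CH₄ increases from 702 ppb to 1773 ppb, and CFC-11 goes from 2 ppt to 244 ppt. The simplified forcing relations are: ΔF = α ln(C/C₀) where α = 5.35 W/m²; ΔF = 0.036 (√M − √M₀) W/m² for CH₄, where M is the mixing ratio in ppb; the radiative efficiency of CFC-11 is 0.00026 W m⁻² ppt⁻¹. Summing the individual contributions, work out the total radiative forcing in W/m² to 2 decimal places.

CO₂: 5.35 × ln(398/283) = 5.35 × ln(1.40636) = 5.35 × 0.34100 = 1.8244 W/m².
CH₄: 0.036 × (√1773 − √702) = 0.036 × (42.1070 − 26.4953) = 0.036 × 15.6117 = 0.5620 W/m².
CFC-11: ΔF = 0.00026 × (244 − 2) = 0.00026 × 242 = 0.0629 W/m².
Total ΔF = 1.8244 + 0.5620 + 0.0629 = 2.4493 W/m².

ΔF = 2.45 W/m²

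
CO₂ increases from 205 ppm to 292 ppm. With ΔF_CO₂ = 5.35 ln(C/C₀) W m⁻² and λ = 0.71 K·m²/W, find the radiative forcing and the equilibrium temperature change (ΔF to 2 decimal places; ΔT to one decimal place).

ΔF = 1.89 W/m²; ΔT = 1.3 K

CO₂: 5.35 × ln(292/205) = 5.35 × ln(1.42439) = 5.35 × 0.35374 = 1.8925 W/m².
ΔT = λ ΔF = 0.71 × 1.89 = 1.3419 K.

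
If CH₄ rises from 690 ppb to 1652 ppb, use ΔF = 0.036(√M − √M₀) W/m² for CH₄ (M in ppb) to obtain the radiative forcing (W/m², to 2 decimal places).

CH₄: 0.036 × (√1652 − √690) = 0.036 × (40.6448 − 26.2679) = 0.036 × 14.3769 = 0.5176 W/m².

ΔF = 0.52 W/m²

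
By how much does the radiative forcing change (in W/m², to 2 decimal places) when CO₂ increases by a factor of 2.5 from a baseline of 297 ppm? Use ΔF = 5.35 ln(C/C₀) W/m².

ΔF = 5.35 × ln(2.5) = 5.35 × 0.91629 = 4.9022 W/m².

ΔF = 4.90 W/m²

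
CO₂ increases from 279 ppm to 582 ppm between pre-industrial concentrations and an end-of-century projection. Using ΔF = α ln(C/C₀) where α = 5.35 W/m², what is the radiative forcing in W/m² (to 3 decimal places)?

CO₂ absorption bands are partially saturated, so forcing scales with the logarithm of the concentration ratio.
CO₂: 5.35 × ln(582/279) = 5.35 × ln(2.08602) = 5.35 × 0.73526 = 3.9336 W/m².

ΔF = 3.934 W/m²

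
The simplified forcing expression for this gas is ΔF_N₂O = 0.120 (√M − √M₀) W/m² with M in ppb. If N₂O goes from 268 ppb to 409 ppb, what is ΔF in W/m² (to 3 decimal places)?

ΔF = 0.462 W/m²

N₂O: 0.120 × (√409 − √268) = 0.120 × (20.2237 − 16.3707) = 0.120 × 3.8530 = 0.4624 W/m².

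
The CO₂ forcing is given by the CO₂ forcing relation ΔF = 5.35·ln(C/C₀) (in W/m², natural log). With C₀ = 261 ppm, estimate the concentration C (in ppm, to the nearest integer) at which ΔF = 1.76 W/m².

Set 5.35 ln(C/261) = 1.76, so ln(C/261) = 1.76/5.35 = 0.32897.
Then C/261 = e^0.32897 = 1.38954, giving C = 261 × 1.38954 = 362.67 ppm.

C ≈ 363 ppm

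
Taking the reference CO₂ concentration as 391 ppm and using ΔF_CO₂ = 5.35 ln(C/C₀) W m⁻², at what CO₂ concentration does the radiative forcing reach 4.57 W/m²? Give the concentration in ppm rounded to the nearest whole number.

C ≈ 919 ppm

Set 5.35 ln(C/391) = 4.57, so ln(C/391) = 4.57/5.35 = 0.85421.
Then C/391 = e^0.85421 = 2.34952, giving C = 391 × 2.34952 = 918.66 ppm.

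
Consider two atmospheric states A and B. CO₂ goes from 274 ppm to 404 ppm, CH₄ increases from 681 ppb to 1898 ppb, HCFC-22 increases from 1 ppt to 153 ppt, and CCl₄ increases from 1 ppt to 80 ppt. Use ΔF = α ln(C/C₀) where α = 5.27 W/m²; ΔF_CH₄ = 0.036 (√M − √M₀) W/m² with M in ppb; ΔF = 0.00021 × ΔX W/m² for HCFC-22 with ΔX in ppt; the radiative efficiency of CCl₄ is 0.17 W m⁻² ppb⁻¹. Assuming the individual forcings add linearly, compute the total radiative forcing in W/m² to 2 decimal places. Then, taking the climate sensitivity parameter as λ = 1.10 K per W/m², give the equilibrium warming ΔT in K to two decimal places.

CO₂: 5.27 × ln(404/274) = 5.27 × ln(1.47445) = 5.27 × 0.38829 = 2.0463 W/m².
CH₄: 0.036 × (√1898 − √681) = 0.036 × (43.5660 − 26.0960) = 0.036 × 17.4700 = 0.6289 W/m².
HCFC-22: ΔF = 0.00021 × (153 − 1) = 0.00021 × 152 = 0.0319 W/m².
CCl₄: Δ = 80 − 1 = 79 ppt = 0.079 ppb; ΔF = 0.17 × 0.079 = 0.0134 W/m².
Total ΔF = 2.0463 + 0.6289 + 0.0319 + 0.0134 = 2.7205 W/m².
ΔT = λ ΔF = 1.10 × 2.72 = 2.9920 K.

ΔF = 2.72 W/m²; ΔT = 2.99 K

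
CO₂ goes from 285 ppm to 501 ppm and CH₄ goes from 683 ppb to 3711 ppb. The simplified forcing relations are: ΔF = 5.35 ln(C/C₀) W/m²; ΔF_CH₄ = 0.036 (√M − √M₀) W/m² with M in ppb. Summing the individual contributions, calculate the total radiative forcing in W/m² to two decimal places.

ΔF = 4.27 W/m²

CO₂: 5.35 × ln(501/285) = 5.35 × ln(1.75789) = 5.35 × 0.56411 = 3.0180 W/m².
CH₄: 0.036 × (√3711 − √683) = 0.036 × (60.9180 − 26.1343) = 0.036 × 34.7837 = 1.2522 W/m².
Total ΔF = 3.0180 + 1.2522 = 4.2702 W/m².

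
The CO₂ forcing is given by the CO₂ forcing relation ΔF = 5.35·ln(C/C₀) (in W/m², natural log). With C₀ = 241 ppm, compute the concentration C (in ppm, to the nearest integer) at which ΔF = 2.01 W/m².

C ≈ 351 ppm

Set 5.35 ln(C/241) = 2.01, so ln(C/241) = 2.01/5.35 = 0.37570.
Then C/241 = e^0.37570 = 1.45601, giving C = 241 × 1.45601 = 350.90 ppm.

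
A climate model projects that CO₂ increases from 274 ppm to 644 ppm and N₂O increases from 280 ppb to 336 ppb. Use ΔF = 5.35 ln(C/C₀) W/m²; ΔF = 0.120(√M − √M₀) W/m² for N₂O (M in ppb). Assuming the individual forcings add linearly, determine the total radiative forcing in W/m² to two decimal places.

CO₂: 5.35 × ln(644/274) = 5.35 × ln(2.35036) = 5.35 × 0.85457 = 4.5719 W/m².
N₂O: 0.120 × (√336 − √280) = 0.120 × (18.3303 − 16.7332) = 0.120 × 1.5971 = 0.1917 W/m².
Total ΔF = 4.5719 + 0.1917 = 4.7636 W/m².

ΔF = 4.76 W/m²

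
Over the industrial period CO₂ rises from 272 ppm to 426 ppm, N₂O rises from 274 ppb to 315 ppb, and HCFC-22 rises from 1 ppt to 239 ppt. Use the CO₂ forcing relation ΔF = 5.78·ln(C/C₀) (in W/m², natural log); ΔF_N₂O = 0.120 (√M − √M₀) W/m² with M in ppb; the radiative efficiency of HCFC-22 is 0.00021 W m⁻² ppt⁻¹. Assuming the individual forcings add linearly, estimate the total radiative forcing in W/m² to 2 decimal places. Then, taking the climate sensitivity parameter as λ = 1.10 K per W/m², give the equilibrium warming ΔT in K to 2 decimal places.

CO₂: 5.78 × ln(426/272) = 5.78 × ln(1.56618) = 5.78 × 0.44864 = 2.5931 W/m².
N₂O: 0.120 × (√315 − √274) = 0.120 × (17.7482 − 16.5529) = 0.120 × 1.1953 = 0.1434 W/m².
HCFC-22: ΔF = 0.00021 × (239 − 1) = 0.00021 × 238 = 0.0500 W/m².
Total ΔF = 2.5931 + 0.1434 + 0.0500 = 2.7865 W/m².
ΔT = λ ΔF = 1.10 × 2.79 = 3.0690 K.

ΔF = 2.79 W/m²; ΔT = 3.07 K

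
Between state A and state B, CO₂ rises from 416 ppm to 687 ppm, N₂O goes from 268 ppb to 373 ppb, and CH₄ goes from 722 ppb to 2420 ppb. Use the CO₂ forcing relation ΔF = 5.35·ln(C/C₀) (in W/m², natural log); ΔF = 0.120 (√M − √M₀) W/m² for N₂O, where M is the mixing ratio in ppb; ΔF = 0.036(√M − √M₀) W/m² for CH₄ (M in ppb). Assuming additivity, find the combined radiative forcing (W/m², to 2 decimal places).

CO₂: 5.35 × ln(687/416) = 5.35 × ln(1.65144) = 5.35 × 0.50165 = 2.6838 W/m².
N₂O: 0.120 × (√373 − √268) = 0.120 × (19.3132 − 16.3707) = 0.120 × 2.9425 = 0.3531 W/m².
CH₄: 0.036 × (√2420 − √722) = 0.036 × (49.1935 − 26.8701) = 0.036 × 22.3234 = 0.8036 W/m².
Total ΔF = 2.6838 + 0.3531 + 0.8036 = 3.8405 W/m².

ΔF = 3.84 W/m²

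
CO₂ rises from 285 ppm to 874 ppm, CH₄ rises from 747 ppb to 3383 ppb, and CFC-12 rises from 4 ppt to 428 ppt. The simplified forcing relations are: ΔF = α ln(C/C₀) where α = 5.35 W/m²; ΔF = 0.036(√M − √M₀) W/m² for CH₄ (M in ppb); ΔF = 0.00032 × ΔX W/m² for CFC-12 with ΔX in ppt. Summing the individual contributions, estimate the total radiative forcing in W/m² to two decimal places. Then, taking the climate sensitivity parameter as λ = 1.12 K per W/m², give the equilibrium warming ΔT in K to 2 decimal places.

ΔF = 7.24 W/m²; ΔT = 8.11 K

CO₂: 5.35 × ln(874/285) = 5.35 × ln(3.06667) = 5.35 × 1.12059 = 5.9952 W/m².
CH₄: 0.036 × (√3383 − √747) = 0.036 × (58.1636 − 27.3313) = 0.036 × 30.8323 = 1.1100 W/m².
CFC-12: ΔF = 0.00032 × (428 − 4) = 0.00032 × 424 = 0.1357 W/m².
Total ΔF = 5.9952 + 1.1100 + 0.1357 = 7.2409 W/m².
ΔT = λ ΔF = 1.12 × 7.24 = 8.1088 K.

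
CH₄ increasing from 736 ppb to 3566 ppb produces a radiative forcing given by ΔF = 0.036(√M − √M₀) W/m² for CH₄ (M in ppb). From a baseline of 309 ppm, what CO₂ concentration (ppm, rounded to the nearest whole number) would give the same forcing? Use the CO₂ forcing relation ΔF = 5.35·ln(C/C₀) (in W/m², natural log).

C ≈ 385 ppm

CH₄ forcing: 0.036 × (√3566 − √736) = 0.036 × (59.7160 − 27.1293) = 0.036 × 32.5867 = 1.17312 W/m².
Set 5.35 ln(C/309) = 1.17312: ln(C/309) = 1.17312/5.35 = 0.21927, so C = 309 × e^0.21927 = 309 × 1.24517 = 384.76 ppm.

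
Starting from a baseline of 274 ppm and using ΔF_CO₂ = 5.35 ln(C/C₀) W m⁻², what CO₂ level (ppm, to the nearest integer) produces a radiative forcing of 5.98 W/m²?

Set 5.35 ln(C/274) = 5.98, so ln(C/274) = 5.98/5.35 = 1.11776.
Then C/274 = e^1.11776 = 3.05800, giving C = 274 × 3.05800 = 837.89 ppm.

C ≈ 838 ppm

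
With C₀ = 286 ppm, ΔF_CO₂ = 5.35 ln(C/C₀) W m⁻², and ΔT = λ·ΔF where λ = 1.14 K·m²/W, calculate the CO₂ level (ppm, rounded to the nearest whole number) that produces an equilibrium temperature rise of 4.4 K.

C ≈ 588 ppm

Required forcing: ΔF = ΔT/λ = 4.4/1.14 = 3.8596 W/m².
Then ln(C/286) = ΔF/5.35 = 3.8596/5.35 = 0.72142.
So C = 286 × e^0.72142 = 286 × 2.05735 = 588.40 ppm.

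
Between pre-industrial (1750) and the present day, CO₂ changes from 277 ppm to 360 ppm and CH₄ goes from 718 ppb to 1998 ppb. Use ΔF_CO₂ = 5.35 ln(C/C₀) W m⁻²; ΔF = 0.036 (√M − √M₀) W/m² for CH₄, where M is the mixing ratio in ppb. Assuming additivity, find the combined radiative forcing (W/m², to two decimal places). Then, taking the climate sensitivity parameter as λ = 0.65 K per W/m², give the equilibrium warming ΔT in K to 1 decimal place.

ΔF = 2.05 W/m²; ΔT = 1.3 K

CO₂: 5.35 × ln(360/277) = 5.35 × ln(1.29964) = 5.35 × 0.26209 = 1.4022 W/m².
CH₄: 0.036 × (√1998 − √718) = 0.036 × (44.6990 − 26.7955) = 0.036 × 17.9035 = 0.6445 W/m².
Total ΔF = 1.4022 + 0.6445 = 2.0467 W/m².
ΔT = λ ΔF = 0.65 × 2.05 = 1.3325 K.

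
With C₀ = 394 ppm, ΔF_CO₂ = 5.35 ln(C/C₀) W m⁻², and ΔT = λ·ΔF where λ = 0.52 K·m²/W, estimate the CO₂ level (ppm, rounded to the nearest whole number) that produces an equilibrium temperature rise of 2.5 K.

C ≈ 968 ppm

Required forcing: ΔF = ΔT/λ = 2.5/0.52 = 4.8077 W/m².
Then ln(C/394) = ΔF/5.35 = 4.8077/5.35 = 0.89864.
So C = 394 × e^0.89864 = 394 × 2.45626 = 967.77 ppm.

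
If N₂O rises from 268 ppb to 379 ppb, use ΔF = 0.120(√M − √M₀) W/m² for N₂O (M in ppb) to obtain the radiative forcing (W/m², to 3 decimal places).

ΔF = 0.372 W/m²

N₂O: 0.120 × (√379 − √268) = 0.120 × (19.4679 − 16.3707) = 0.120 × 3.0972 = 0.3717 W/m².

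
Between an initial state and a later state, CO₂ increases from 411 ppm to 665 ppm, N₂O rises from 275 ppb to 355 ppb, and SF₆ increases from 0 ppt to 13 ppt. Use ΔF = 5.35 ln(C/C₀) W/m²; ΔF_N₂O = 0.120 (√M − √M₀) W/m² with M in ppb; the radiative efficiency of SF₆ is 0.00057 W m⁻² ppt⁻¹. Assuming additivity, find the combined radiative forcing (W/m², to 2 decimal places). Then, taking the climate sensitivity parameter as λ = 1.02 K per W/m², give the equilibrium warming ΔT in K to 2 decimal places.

CO₂: 5.35 × ln(665/411) = 5.35 × ln(1.61800) = 5.35 × 0.48119 = 2.5744 W/m².
N₂O: 0.120 × (√355 − √275) = 0.120 × (18.8414 − 16.5831) = 0.120 × 2.2583 = 0.2710 W/m².
SF₆: ΔF = 0.00057 × (13 − 0) = 0.00057 × 13 = 0.0074 W/m².
Total ΔF = 2.5744 + 0.2710 + 0.0074 = 2.8528 W/m².
ΔT = λ ΔF = 1.02 × 2.85 = 2.9070 K.

ΔF = 2.85 W/m²; ΔT = 2.91 K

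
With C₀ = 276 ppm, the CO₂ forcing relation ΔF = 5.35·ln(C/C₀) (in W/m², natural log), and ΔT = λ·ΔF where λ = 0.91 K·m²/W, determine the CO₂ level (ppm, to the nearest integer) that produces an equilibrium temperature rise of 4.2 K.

Required forcing: ΔF = ΔT/λ = 4.2/0.91 = 4.6154 W/m².
Then ln(C/276) = ΔF/5.35 = 4.6154/5.35 = 0.86269.
So C = 276 × e^0.86269 = 276 × 2.36953 = 653.99 ppm.

C ≈ 654 ppm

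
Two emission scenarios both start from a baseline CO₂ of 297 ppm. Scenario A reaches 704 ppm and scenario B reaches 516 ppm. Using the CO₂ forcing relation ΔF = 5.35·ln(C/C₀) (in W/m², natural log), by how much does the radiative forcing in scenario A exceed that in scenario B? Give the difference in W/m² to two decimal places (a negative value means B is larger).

ΔF_A − ΔF_B = 1.66 W/m²

ΔF_A = 5.35 ln(704/297) = 5.35 × 0.86305 = 4.6173 W/m².
ΔF_B = 5.35 ln(516/297) = 5.35 × 0.55237 = 2.9552 W/m².
Difference: 4.6173 − 2.9552 = 1.6621 W/m².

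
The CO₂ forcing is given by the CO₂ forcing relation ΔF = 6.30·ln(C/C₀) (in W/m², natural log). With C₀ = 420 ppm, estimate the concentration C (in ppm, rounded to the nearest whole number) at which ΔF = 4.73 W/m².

Set 6.30 ln(C/420) = 4.73, so ln(C/420) = 4.73/6.30 = 0.75079.
Then C/420 = e^0.75079 = 2.11867, giving C = 420 × 2.11867 = 889.84 ppm.

C ≈ 890 ppm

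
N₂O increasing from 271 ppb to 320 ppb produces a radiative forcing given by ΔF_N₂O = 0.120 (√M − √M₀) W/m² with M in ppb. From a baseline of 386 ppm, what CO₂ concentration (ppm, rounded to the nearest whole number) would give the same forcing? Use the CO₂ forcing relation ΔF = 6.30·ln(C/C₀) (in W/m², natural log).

C ≈ 397 ppm

N₂O forcing: 0.120 × (√320 − √271) = 0.120 × (17.8885 − 16.4621) = 0.120 × 1.4264 = 0.17117 W/m².
Set 6.30 ln(C/386) = 0.17117: ln(C/386) = 0.17117/6.30 = 0.02717, so C = 386 × e^0.02717 = 386 × 1.02754 = 396.63 ppm.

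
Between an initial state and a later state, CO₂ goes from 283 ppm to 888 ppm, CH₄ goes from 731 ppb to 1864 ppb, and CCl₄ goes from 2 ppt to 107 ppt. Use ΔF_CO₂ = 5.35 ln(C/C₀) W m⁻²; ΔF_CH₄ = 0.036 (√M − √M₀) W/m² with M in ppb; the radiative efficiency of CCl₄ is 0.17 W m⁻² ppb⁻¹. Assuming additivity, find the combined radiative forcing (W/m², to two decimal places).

ΔF = 6.72 W/m²

CO₂: 5.35 × ln(888/283) = 5.35 × ln(3.13781) = 5.35 × 1.14353 = 6.1179 W/m².
CH₄: 0.036 × (√1864 − √731) = 0.036 × (43.1741 − 27.0370) = 0.036 × 16.1371 = 0.5809 W/m².
CCl₄: Δ = 107 − 2 = 105 ppt = 0.105 ppb; ΔF = 0.17 × 0.105 = 0.0179 W/m².
Total ΔF = 6.1179 + 0.5809 + 0.0179 = 6.7167 W/m².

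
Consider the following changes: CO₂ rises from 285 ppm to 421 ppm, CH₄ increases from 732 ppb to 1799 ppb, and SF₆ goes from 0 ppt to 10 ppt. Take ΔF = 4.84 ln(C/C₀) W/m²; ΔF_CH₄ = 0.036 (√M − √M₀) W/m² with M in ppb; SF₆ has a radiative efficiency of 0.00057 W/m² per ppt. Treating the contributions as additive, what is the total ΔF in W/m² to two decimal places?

CO₂: 4.84 × ln(421/285) = 4.84 × ln(1.47719) = 4.84 × 0.39014 = 1.8883 W/m².
CH₄: 0.036 × (√1799 − √732) = 0.036 × (42.4146 − 27.0555) = 0.036 × 15.3591 = 0.5529 W/m².
SF₆: ΔF = 0.00057 × (10 − 0) = 0.00057 × 10 = 0.0057 W/m².
Total ΔF = 1.8883 + 0.5529 + 0.0057 = 2.4469 W/m².

ΔF = 2.45 W/m²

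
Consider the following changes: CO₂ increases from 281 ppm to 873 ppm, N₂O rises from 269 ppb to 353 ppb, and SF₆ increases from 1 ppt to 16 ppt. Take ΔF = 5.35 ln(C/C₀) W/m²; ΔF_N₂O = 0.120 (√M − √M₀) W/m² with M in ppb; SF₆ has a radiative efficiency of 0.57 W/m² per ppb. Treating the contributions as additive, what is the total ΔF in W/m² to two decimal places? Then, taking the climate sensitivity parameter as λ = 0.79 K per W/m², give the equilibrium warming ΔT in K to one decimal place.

ΔF = 6.36 W/m²; ΔT = 5.0 K

CO₂: 5.35 × ln(873/281) = 5.35 × ln(3.10676) = 5.35 × 1.13358 = 6.0647 W/m².
N₂O: 0.120 × (√353 − √269) = 0.120 × (18.7883 − 16.4012) = 0.120 × 2.3871 = 0.2865 W/m².
SF₆: Δ = 16 − 1 = 15 ppt = 0.015 ppb; ΔF = 0.57 × 0.015 = 0.0086 W/m².
Total ΔF = 6.0647 + 0.2865 + 0.0086 = 6.3598 W/m².
ΔT = λ ΔF = 0.79 × 6.36 = 5.0244 K.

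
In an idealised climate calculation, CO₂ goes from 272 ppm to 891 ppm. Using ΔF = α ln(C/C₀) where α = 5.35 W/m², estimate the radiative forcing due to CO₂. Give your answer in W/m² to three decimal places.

CO₂: 5.35 × ln(891/272) = 5.35 × ln(3.27574) = 5.35 × 1.18654 = 6.3480 W/m².

ΔF = 6.348 W/m²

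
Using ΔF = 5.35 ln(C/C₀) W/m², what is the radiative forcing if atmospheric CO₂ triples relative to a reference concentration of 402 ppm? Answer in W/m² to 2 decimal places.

Because the forcing depends only on the ratio C/C₀, the initial concentration does not enter.
ΔF = 5.35 × ln(3) = 5.35 × 1.09861 = 5.8776 W/m².

ΔF = 5.88 W/m²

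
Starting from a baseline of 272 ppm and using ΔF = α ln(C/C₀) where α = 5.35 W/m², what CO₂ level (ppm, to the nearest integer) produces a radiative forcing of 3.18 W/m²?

C ≈ 493 ppm

Set 5.35 ln(C/272) = 3.18, so ln(C/272) = 3.18/5.35 = 0.59439.
Then C/272 = e^0.59439 = 1.81193, giving C = 272 × 1.81193 = 492.84 ppm.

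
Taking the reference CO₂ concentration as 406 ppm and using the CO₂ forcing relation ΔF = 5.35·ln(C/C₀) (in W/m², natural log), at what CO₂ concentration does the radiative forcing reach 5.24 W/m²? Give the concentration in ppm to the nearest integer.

Set 5.35 ln(C/406) = 5.24, so ln(C/406) = 5.24/5.35 = 0.97944.
Then C/406 = e^0.97944 = 2.66296, giving C = 406 × 2.66296 = 1081.16 ppm.

C ≈ 1081 ppm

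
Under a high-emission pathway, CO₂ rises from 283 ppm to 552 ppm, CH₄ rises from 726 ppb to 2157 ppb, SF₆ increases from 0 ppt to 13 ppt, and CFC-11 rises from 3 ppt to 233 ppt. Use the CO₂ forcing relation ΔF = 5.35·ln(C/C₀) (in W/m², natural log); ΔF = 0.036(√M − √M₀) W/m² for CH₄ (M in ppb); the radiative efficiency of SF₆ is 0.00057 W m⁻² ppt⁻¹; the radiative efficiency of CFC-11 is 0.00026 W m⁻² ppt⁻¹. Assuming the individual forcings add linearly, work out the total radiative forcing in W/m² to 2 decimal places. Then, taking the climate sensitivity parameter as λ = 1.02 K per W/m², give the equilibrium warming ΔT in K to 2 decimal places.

ΔF = 4.34 W/m²; ΔT = 4.43 K

CO₂: 5.35 × ln(552/283) = 5.35 × ln(1.95053) = 5.35 × 0.66810 = 3.5743 W/m².
CH₄: 0.036 × (√2157 − √726) = 0.036 × (46.4435 − 26.9444) = 0.036 × 19.4991 = 0.7020 W/m².
SF₆: ΔF = 0.00057 × (13 − 0) = 0.00057 × 13 = 0.0074 W/m².
CFC-11: ΔF = 0.00026 × (233 − 3) = 0.00026 × 230 = 0.0598 W/m².
Total ΔF = 3.5743 + 0.7020 + 0.0074 + 0.0598 = 4.3435 W/m².
ΔT = λ ΔF = 1.02 × 4.34 = 4.4268 K.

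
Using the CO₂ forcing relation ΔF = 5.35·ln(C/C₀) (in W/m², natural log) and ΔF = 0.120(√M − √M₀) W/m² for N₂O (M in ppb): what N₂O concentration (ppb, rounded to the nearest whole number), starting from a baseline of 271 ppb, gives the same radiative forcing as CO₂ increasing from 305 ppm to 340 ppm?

M ≈ 454 ppb

CO₂ forcing: 5.35 × ln(340/305) = 5.35 × 0.108634 = 0.58119 W/m².
Set 0.120(√M − √271) = 0.58119: √M = 0.58119/0.120 + √271 = 4.8433 + 16.4621 = 21.3054.
M = (21.3054)² = 453.92 ppb.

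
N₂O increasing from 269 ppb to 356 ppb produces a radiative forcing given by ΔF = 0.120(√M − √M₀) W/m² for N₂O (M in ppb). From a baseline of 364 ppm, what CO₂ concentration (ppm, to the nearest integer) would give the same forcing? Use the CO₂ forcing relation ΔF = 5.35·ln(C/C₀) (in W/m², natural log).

N₂O forcing: 0.120 × (√356 − √269) = 0.120 × (18.8680 − 16.4012) = 0.120 × 2.4668 = 0.29602 W/m².
Set 5.35 ln(C/364) = 0.29602: ln(C/364) = 0.29602/5.35 = 0.05533, so C = 364 × e^0.05533 = 364 × 1.05689 = 384.71 ppm.

C ≈ 385 ppm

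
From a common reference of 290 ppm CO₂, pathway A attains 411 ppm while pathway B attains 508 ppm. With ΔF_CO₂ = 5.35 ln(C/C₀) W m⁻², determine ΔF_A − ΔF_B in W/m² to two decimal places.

ΔF_A − ΔF_B = -1.13 W/m²

ΔF_A = 5.35 ln(411/290) = 5.35 × 0.34871 = 1.8656 W/m².
ΔF_B = 5.35 ln(508/290) = 5.35 × 0.56060 = 2.9992 W/m².
Difference: 1.8656 − 2.9992 = -1.1336 W/m².
(Equivalently, ΔF_A − ΔF_B = 5.35 ln(411/508) = 5.35 × -0.21189 = -1.1336 W/m².)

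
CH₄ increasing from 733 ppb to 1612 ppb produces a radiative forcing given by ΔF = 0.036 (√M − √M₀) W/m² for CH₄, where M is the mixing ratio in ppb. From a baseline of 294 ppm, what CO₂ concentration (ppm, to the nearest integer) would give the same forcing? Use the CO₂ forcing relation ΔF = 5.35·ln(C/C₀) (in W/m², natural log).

CH₄ forcing: 0.036 × (√1612 − √733) = 0.036 × (40.1497 − 27.0740) = 0.036 × 13.0757 = 0.47073 W/m².
Set 5.35 ln(C/294) = 0.47073: ln(C/294) = 0.47073/5.35 = 0.08799, so C = 294 × e^0.08799 = 294 × 1.09198 = 321.04 ppm.

C ≈ 321 ppm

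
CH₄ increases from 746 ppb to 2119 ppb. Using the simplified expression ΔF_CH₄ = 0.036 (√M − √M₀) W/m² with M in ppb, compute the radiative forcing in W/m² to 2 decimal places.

ΔF = 0.67 W/m²

CH₄: 0.036 × (√2119 − √746) = 0.036 × (46.0326 − 27.3130) = 0.036 × 18.7196 = 0.6739 W/m².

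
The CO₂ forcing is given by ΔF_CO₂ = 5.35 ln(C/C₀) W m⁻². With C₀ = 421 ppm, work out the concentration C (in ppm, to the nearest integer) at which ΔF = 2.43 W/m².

Set 5.35 ln(C/421) = 2.43, so ln(C/421) = 2.43/5.35 = 0.45421.
Then C/421 = e^0.45421 = 1.57493, giving C = 421 × 1.57493 = 663.05 ppm.

C ≈ 663 ppm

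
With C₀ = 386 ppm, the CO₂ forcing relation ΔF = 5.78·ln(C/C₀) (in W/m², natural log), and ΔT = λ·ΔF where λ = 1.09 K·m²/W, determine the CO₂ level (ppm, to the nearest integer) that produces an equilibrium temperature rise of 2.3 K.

C ≈ 556 ppm

Required forcing: ΔF = ΔT/λ = 2.3/1.09 = 2.1101 W/m².
Then ln(C/386) = ΔF/5.78 = 2.1101/5.78 = 0.36507.
So C = 386 × e^0.36507 = 386 × 1.44061 = 556.08 ppm.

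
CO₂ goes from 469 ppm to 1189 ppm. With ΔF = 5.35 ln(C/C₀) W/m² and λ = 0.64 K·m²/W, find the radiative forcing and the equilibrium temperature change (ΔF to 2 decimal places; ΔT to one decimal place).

CO₂: 5.35 × ln(1189/469) = 5.35 × ln(2.53518) = 5.35 × 0.93026 = 4.9769 W/m².
ΔT = λ ΔF = 0.64 × 4.98 = 3.1872 K.

ΔF = 4.98 W/m²; ΔT = 3.2 K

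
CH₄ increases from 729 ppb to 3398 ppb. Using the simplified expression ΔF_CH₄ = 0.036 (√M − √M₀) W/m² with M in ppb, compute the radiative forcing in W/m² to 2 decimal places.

ΔF = 1.13 W/m²

CH₄: 0.036 × (√3398 − √729) = 0.036 × (58.2924 − 27.0000) = 0.036 × 31.2924 = 1.1265 W/m².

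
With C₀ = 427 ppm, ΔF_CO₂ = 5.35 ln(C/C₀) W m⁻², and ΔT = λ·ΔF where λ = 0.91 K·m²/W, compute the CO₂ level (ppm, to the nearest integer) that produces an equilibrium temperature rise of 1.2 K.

C ≈ 546 ppm

Required forcing: ΔF = ΔT/λ = 1.2/0.91 = 1.3187 W/m².
Then ln(C/427) = ΔF/5.35 = 1.3187/5.35 = 0.24649.
So C = 427 × e^0.24649 = 427 × 1.27953 = 546.36 ppm.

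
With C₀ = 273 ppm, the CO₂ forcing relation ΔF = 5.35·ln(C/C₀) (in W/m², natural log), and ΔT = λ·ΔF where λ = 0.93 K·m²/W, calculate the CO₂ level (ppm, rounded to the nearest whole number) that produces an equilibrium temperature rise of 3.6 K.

Required forcing: ΔF = ΔT/λ = 3.6/0.93 = 3.8710 W/m².
Then ln(C/273) = ΔF/5.35 = 3.8710/5.35 = 0.72355.
So C = 273 × e^0.72355 = 273 × 2.06174 = 562.86 ppm.

C ≈ 563 ppm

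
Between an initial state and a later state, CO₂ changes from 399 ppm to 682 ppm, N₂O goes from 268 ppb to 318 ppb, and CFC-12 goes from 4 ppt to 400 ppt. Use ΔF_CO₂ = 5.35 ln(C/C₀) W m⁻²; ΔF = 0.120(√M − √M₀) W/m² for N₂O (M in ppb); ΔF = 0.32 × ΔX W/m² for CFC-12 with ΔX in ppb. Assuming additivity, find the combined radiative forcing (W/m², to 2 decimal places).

CO₂: 5.35 × ln(682/399) = 5.35 × ln(1.70927) = 5.35 × 0.53607 = 2.8680 W/m².
N₂O: 0.120 × (√318 − √268) = 0.120 × (17.8326 − 16.3707) = 0.120 × 1.4619 = 0.1754 W/m².
CFC-12: Δ = 400 − 4 = 396 ppt = 0.396 ppb; ΔF = 0.32 × 0.396 = 0.1267 W/m².
Total ΔF = 2.8680 + 0.1754 + 0.1267 = 3.1701 W/m².

ΔF = 3.17 W/m²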